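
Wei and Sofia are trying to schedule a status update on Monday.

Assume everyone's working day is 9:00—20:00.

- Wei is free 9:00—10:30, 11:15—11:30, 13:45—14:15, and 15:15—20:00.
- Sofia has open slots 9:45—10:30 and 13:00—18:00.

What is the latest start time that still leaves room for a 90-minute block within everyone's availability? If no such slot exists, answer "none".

16:30

Wei ∩ Sofia: 09:45–10:30, 13:45–14:15, 15:15–18:00.
Windows ≥ 90 min: 15:15–18:00.
Latest start in the last window 15:15–18:00 is 18:00 − 90 min = 16:30.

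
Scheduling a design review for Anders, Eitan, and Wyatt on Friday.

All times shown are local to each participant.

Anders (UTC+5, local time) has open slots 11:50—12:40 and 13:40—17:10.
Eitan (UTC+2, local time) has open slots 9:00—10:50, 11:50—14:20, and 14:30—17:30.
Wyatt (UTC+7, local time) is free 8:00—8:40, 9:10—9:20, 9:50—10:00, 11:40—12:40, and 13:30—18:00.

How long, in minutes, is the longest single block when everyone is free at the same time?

70 minutes

Anders → UTC: 06:50–07:40, 08:40–12:10.
Eitan → UTC: 07:00–08:50, 09:50–12:20, 12:30–15:30.
Wyatt → UTC: 01:00–01:40, 02:10–02:20, 02:50–03:00, 04:40–05:40, 06:30–11:00.
Anders ∩ Eitan: 07:00–07:40, 08:40–08:50, 09:50–12:10.
Anders ∩ Eitan ∩ Wyatt: 07:00–07:40, 08:40–08:50, 09:50–11:00.
Common window lengths: 40, 10, 70 min; longest is 70.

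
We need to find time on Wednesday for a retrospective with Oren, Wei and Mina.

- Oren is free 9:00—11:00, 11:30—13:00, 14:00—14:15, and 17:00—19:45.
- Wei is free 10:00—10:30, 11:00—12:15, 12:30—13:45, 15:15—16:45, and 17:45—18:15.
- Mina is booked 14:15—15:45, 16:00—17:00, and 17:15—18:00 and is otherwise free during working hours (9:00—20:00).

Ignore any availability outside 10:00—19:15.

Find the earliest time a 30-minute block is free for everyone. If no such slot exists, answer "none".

10:00

Mina free within 09:00–20:00: 09:00–14:15, 15:45–16:00, 17:00–17:15, 18:00–20:00.
Oren ∩ Wei: 10:00–10:30, 11:30–12:15, 12:30–13:00, 17:45–18:15.
Oren ∩ Wei ∩ Mina: 10:00–10:30, 11:30–12:15, 12:30–13:00, 18:00–18:15.
Restricted to 10:00–19:15: 10:00–10:30, 11:30–12:15, 12:30–13:00, 18:00–18:15.
Windows ≥ 30 min: 10:00–10:30, 11:30–12:15, 12:30–13:00.
Earliest such window starts at 10:00.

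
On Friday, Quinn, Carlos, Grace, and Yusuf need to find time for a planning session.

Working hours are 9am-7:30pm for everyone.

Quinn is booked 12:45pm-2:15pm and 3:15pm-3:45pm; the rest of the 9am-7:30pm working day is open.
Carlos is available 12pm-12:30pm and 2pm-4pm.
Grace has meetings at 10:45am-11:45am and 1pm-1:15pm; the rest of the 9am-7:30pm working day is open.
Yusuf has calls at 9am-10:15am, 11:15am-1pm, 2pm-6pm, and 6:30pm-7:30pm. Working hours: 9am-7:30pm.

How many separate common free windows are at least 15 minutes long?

Quinn free within 09:00–19:30: 09:00–12:45, 14:15–15:15, 15:45–19:30.
Grace free within 09:00–19:30: 09:00–10:45, 11:45–13:00, 13:15–19:30.
Yusuf free within 09:00–19:30: 10:15–11:15, 13:00–14:00, 18:00–18:30.
Quinn ∩ Carlos: 12:00–12:30, 14:15–15:15, 15:45–16:00.
Quinn ∩ Carlos ∩ Grace: 12:00–12:30, 14:15–15:15, 15:45–16:00.
Quinn ∩ Carlos ∩ Grace ∩ Yusuf: (none).
Windows ≥ 15 min: (none).
That's 0 windows.

0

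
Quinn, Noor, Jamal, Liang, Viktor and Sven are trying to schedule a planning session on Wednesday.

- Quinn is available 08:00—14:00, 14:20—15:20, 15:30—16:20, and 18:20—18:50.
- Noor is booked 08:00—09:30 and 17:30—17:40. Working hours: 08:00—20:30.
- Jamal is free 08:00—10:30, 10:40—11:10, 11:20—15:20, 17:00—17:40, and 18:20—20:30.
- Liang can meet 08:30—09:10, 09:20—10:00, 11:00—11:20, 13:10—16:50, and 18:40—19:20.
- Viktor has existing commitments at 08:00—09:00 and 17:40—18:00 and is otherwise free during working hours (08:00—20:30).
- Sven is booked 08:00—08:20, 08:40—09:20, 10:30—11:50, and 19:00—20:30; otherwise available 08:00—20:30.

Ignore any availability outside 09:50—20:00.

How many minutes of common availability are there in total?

Noor free within 08:00–20:30: 09:30–17:30, 17:40–20:30.
Viktor free within 08:00–20:30: 09:00–17:40, 18:00–20:30.
Sven free within 08:00–20:30: 08:20–08:40, 09:20–10:30, 11:50–19:00.
Quinn ∩ Noor: 09:30–14:00, 14:20–15:20, 15:30–16:20, 18:20–18:50.
Quinn ∩ Noor ∩ Jamal: 09:30–10:30, 10:40–11:10, 11:20–14:00, 14:20–15:20, 18:20–18:50.
Quinn ∩ Noor ∩ Jamal ∩ Liang: 09:30–10:00, 11:00–11:10, 13:10–14:00, 14:20–15:20, 18:40–18:50.
Quinn ∩ Noor ∩ Jamal ∩ Liang ∩ Viktor: 09:30–10:00, 11:00–11:10, 13:10–14:00, 14:20–15:20, 18:40–18:50.
Quinn ∩ Noor ∩ Jamal ∩ Liang ∩ Viktor ∩ Sven: 09:30–10:00, 13:10–14:00, 14:20–15:20, 18:40–18:50.
Restricted to 09:50–20:00: 09:50–10:00, 13:10–14:00, 14:20–15:20, 18:40–18:50.
Total common minutes: 10 + 50 + 60 + 10 = 130.

130 minutes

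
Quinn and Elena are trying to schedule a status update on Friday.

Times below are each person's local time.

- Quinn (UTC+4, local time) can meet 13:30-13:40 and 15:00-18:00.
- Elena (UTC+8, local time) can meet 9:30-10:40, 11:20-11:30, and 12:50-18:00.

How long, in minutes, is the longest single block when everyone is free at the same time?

10 minutes

Quinn → UTC: 09:30–09:40, 11:00–14:00.
Elena → UTC: 01:30–02:40, 03:20–03:30, 04:50–10:00.
Quinn ∩ Elena: 09:30–09:40.
Single common window of 10 minutes.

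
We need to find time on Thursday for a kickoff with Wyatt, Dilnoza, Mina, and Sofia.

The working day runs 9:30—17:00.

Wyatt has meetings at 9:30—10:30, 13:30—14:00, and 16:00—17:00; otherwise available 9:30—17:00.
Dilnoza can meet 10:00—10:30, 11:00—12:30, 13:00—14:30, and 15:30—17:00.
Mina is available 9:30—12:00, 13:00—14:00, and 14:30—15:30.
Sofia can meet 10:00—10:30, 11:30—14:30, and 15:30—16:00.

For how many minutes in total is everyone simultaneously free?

60 minutes

Wyatt free within 09:30–17:00: 10:30–13:30, 14:00–16:00.
Wyatt ∩ Dilnoza: 11:00–12:30, 13:00–13:30, 14:00–14:30, 15:30–16:00.
Wyatt ∩ Dilnoza ∩ Mina: 11:00–12:00, 13:00–13:30.
Wyatt ∩ Dilnoza ∩ Mina ∩ Sofia: 11:30–12:00, 13:00–13:30.
Total common minutes: 30 + 30 = 60.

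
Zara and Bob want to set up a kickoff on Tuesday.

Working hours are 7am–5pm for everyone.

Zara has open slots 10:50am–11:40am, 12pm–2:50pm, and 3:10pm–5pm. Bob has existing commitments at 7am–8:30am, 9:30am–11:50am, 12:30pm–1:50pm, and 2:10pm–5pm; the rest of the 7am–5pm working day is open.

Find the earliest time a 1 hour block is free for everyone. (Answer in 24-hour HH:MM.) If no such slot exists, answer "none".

none

Bob free within 07:00–17:00: 08:30–09:30, 11:50–12:30, 13:50–14:10.
Zara ∩ Bob: 12:00–12:30, 13:50–14:10.
Windows ≥ 60 min: (none).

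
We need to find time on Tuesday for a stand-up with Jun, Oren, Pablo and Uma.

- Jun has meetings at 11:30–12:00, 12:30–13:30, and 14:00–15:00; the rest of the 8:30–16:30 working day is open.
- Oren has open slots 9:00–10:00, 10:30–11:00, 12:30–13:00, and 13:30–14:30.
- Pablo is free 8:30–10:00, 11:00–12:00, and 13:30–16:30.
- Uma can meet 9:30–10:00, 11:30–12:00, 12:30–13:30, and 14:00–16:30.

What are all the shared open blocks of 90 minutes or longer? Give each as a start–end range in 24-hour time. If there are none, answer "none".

none

Jun free within 08:30–16:30: 08:30–11:30, 12:00–12:30, 13:30–14:00, 15:00–16:30.
Jun ∩ Oren: 09:00–10:00, 10:30–11:00, 13:30–14:00.
Jun ∩ Oren ∩ Pablo: 09:00–10:00, 13:30–14:00.
Jun ∩ Oren ∩ Pablo ∩ Uma: 09:30–10:00.
Windows ≥ 90 min: (none).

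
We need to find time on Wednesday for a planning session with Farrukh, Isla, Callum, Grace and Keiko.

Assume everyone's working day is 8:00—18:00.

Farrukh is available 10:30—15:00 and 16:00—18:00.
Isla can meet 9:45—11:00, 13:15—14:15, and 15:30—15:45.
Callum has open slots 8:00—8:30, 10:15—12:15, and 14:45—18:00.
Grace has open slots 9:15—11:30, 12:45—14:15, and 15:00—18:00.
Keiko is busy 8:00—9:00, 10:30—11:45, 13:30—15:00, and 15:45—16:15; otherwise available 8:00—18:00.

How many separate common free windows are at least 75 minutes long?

0

Keiko free within 08:00–18:00: 09:00–10:30, 11:45–13:30, 15:00–15:45, 16:15–18:00.
Farrukh ∩ Isla: 10:30–11:00, 13:15–14:15.
Farrukh ∩ Isla ∩ Callum: 10:30–11:00.
Farrukh ∩ Isla ∩ Callum ∩ Grace: 10:30–11:00.
Farrukh ∩ Isla ∩ Callum ∩ Grace ∩ Keiko: (none).
Windows ≥ 75 min: (none).
That's 0 windows.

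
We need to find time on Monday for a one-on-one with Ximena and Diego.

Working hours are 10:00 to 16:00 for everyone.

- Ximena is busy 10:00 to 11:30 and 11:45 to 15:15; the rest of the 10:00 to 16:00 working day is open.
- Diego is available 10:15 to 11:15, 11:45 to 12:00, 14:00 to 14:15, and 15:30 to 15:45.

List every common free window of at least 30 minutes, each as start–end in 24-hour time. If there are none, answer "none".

Ximena free within 10:00–16:00: 11:30–11:45, 15:15–16:00.
Ximena ∩ Diego: 15:30–15:45.
Windows ≥ 30 min: (none).

none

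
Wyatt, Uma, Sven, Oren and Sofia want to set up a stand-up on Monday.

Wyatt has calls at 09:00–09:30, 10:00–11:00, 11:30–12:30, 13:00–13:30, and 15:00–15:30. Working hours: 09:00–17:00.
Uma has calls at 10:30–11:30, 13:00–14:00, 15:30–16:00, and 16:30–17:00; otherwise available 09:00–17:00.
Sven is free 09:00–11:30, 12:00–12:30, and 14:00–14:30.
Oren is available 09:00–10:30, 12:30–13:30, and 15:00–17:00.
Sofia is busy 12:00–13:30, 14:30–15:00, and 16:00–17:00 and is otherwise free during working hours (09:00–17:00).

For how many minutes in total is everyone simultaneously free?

30 minutes

Wyatt free within 09:00–17:00: 09:30–10:00, 11:00–11:30, 12:30–13:00, 13:30–15:00, 15:30–17:00.
Uma free within 09:00–17:00: 09:00–10:30, 11:30–13:00, 14:00–15:30, 16:00–16:30.
Sofia free within 09:00–17:00: 09:00–12:00, 13:30–14:30, 15:00–16:00.
Wyatt ∩ Uma: 09:30–10:00, 12:30–13:00, 14:00–15:00, 16:00–16:30.
Wyatt ∩ Uma ∩ Sven: 09:30–10:00, 14:00–14:30.
Wyatt ∩ Uma ∩ Sven ∩ Oren: 09:30–10:00.
Wyatt ∩ Uma ∩ Sven ∩ Oren ∩ Sofia: 09:30–10:00.
Total common minutes: 30.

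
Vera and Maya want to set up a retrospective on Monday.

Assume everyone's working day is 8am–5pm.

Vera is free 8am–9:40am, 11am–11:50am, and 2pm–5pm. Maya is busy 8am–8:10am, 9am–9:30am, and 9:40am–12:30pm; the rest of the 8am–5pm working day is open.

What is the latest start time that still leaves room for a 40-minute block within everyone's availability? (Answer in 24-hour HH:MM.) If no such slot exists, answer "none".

Maya free within 08:00–17:00: 08:10–09:00, 09:30–09:40, 12:30–17:00.
Vera ∩ Maya: 08:10–09:00, 09:30–09:40, 14:00–17:00.
Windows ≥ 40 min: 08:10–09:00, 14:00–17:00.
Latest start in the last window 14:00–17:00 is 17:00 − 40 min = 16:20.

16:20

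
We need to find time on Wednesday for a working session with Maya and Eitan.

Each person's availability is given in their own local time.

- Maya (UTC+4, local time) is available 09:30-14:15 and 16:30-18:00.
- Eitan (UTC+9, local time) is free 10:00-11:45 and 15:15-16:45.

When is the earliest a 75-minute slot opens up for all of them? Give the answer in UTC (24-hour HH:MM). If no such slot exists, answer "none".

Maya → UTC: 05:30–10:15, 12:30–14:00.
Eitan → UTC: 01:00–02:45, 06:15–07:45.
Maya ∩ Eitan: 06:15–07:45.
Windows ≥ 75 min: 06:15–07:45.
Earliest such window starts at 06:15.

06:15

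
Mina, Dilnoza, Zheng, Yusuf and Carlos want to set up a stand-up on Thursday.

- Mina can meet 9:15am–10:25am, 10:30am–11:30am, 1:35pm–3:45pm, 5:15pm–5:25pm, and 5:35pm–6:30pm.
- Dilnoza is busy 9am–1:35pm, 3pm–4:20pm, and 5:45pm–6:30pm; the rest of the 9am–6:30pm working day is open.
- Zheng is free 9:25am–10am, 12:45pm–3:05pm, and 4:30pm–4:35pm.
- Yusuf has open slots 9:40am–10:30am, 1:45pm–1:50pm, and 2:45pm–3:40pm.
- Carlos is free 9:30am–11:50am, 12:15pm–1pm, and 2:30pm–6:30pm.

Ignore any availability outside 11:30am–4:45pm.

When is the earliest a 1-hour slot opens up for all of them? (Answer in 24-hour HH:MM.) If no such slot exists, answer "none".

Dilnoza free within 09:00–18:30: 13:35–15:00, 16:20–17:45.
Mina ∩ Dilnoza: 13:35–15:00, 17:15–17:25, 17:35–17:45.
Mina ∩ Dilnoza ∩ Zheng: 13:35–15:00.
Mina ∩ Dilnoza ∩ Zheng ∩ Yusuf: 13:45–13:50, 14:45–15:00.
Mina ∩ Dilnoza ∩ Zheng ∩ Yusuf ∩ Carlos: 14:45–15:00.
Restricted to 11:30–16:45: 14:45–15:00.
Windows ≥ 60 min: (none).

none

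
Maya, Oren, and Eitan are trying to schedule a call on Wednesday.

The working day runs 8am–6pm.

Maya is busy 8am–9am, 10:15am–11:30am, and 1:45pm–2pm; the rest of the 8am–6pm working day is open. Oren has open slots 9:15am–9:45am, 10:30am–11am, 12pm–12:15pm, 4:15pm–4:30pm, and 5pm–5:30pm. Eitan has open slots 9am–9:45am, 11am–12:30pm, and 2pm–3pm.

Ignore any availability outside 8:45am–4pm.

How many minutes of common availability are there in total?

Maya free within 08:00–18:00: 09:00–10:15, 11:30–13:45, 14:00–18:00.
Maya ∩ Oren: 09:15–09:45, 12:00–12:15, 16:15–16:30, 17:00–17:30.
Maya ∩ Oren ∩ Eitan: 09:15–09:45, 12:00–12:15.
Restricted to 08:45–16:00: 09:15–09:45, 12:00–12:15.
Total common minutes: 30 + 15 = 45.

45 minutes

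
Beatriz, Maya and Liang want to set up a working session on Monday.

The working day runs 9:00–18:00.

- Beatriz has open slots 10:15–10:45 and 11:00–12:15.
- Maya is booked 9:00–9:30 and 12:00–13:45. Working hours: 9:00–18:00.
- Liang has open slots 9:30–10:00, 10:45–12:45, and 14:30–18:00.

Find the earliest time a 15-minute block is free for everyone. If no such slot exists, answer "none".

Maya free within 09:00–18:00: 09:30–12:00, 13:45–18:00.
Beatriz ∩ Maya: 10:15–10:45, 11:00–12:00.
Beatriz ∩ Maya ∩ Liang: 11:00–12:00.
Windows ≥ 15 min: 11:00–12:00.
Earliest such window starts at 11:00.

11:00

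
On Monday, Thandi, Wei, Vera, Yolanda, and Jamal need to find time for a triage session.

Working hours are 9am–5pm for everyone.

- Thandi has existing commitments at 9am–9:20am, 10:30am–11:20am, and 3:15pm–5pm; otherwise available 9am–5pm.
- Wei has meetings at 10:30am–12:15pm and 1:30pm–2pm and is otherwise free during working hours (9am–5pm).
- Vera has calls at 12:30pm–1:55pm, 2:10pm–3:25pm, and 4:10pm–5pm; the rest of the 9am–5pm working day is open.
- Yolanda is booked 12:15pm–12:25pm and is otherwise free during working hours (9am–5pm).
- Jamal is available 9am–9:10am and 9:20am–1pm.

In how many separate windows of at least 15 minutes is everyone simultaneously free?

Thandi free within 09:00–17:00: 09:20–10:30, 11:20–15:15.
Wei free within 09:00–17:00: 09:00–10:30, 12:15–13:30, 14:00–17:00.
Vera free within 09:00–17:00: 09:00–12:30, 13:55–14:10, 15:25–16:10.
Yolanda free within 09:00–17:00: 09:00–12:15, 12:25–17:00.
Thandi ∩ Wei: 09:20–10:30, 12:15–13:30, 14:00–15:15.
Thandi ∩ Wei ∩ Vera: 09:20–10:30, 12:15–12:30, 14:00–14:10.
Thandi ∩ Wei ∩ Vera ∩ Yolanda: 09:20–10:30, 12:25–12:30, 14:00–14:10.
Thandi ∩ Wei ∩ Vera ∩ Yolanda ∩ Jamal: 09:20–10:30, 12:25–12:30.
Windows ≥ 15 min: 09:20–10:30.
That's 1 window.

1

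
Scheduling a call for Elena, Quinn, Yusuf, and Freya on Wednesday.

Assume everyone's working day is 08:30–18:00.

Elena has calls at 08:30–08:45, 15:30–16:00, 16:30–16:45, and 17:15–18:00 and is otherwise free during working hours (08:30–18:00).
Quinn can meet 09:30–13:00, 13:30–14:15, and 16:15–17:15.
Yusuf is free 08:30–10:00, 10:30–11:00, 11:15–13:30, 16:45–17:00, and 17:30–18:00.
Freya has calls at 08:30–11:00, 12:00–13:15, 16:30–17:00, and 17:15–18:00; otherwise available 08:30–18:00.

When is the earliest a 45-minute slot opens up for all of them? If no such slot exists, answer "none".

Elena free within 08:30–18:00: 08:45–15:30, 16:00–16:30, 16:45–17:15.
Freya free within 08:30–18:00: 11:00–12:00, 13:15–16:30, 17:00–17:15.
Elena ∩ Quinn: 09:30–13:00, 13:30–14:15, 16:15–16:30, 16:45–17:15.
Elena ∩ Quinn ∩ Yusuf: 09:30–10:00, 10:30–11:00, 11:15–13:00, 16:45–17:00.
Elena ∩ Quinn ∩ Yusuf ∩ Freya: 11:15–12:00.
Windows ≥ 45 min: 11:15–12:00.
Earliest such window starts at 11:15.

11:15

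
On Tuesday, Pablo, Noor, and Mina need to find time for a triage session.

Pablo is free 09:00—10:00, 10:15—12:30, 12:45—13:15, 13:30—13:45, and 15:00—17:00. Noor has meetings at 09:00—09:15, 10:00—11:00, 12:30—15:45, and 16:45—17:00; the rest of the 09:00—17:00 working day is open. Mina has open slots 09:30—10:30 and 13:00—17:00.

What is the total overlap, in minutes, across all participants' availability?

Noor free within 09:00–17:00: 09:15–10:00, 11:00–12:30, 15:45–16:45.
Pablo ∩ Noor: 09:15–10:00, 11:00–12:30, 15:45–16:45.
Pablo ∩ Noor ∩ Mina: 09:30–10:00, 15:45–16:45.
Total common minutes: 30 + 60 = 90.

90 minutes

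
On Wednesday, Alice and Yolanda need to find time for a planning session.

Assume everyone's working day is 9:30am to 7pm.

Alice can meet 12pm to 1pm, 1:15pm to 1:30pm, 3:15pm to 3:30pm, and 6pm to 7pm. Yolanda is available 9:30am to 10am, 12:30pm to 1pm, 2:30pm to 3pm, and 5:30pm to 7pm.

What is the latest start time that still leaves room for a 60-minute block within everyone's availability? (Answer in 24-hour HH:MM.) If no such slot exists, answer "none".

18:00

Alice ∩ Yolanda: 12:30–13:00, 18:00–19:00.
Windows ≥ 60 min: 18:00–19:00.
Latest start in the last window 18:00–19:00 is 19:00 − 60 min = 18:00.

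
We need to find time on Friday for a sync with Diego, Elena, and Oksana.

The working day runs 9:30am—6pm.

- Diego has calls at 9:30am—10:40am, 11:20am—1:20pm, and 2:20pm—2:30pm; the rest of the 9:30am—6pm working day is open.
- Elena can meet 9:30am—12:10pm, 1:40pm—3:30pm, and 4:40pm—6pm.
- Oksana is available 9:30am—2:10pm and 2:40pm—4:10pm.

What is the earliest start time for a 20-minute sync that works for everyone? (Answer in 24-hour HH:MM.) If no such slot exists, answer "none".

Diego free within 09:30–18:00: 10:40–11:20, 13:20–14:20, 14:30–18:00.
Diego ∩ Elena: 10:40–11:20, 13:40–14:20, 14:30–15:30, 16:40–18:00.
Diego ∩ Elena ∩ Oksana: 10:40–11:20, 13:40–14:10, 14:40–15:30.
Windows ≥ 20 min: 10:40–11:20, 13:40–14:10, 14:40–15:30.
Earliest such window starts at 10:40.

10:40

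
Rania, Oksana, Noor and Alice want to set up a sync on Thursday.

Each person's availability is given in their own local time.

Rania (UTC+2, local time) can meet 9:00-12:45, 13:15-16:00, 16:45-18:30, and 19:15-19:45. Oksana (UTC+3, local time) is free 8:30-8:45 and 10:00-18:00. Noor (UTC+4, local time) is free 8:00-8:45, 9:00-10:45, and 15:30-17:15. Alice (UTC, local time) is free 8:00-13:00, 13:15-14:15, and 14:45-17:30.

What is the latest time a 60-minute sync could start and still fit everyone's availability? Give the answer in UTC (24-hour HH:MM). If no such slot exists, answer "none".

Rania → UTC: 07:00–10:45, 11:15–14:00, 14:45–16:30, 17:15–17:45.
Oksana → UTC: 05:30–05:45, 07:00–15:00.
Noor → UTC: 04:00–04:45, 05:00–06:45, 11:30–13:15.
Alice → UTC: 08:00–13:00, 13:15–14:15, 14:45–17:30.
Rania ∩ Oksana: 07:00–10:45, 11:15–14:00, 14:45–15:00.
Rania ∩ Oksana ∩ Noor: 11:30–13:15.
Rania ∩ Oksana ∩ Noor ∩ Alice: 11:30–13:00.
Windows ≥ 60 min: 11:30–13:00.
Latest start in the last window 11:30–13:00 is 13:00 − 60 min = 12:00.

12:00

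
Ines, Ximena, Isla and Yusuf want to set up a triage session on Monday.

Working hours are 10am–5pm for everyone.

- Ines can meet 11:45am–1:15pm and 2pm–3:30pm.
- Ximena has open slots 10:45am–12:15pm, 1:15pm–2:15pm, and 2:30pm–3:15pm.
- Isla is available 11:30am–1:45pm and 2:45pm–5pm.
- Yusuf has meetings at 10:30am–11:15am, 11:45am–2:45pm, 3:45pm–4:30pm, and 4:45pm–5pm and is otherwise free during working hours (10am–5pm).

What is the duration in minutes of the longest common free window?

Yusuf free within 10:00–17:00: 10:00–10:30, 11:15–11:45, 14:45–15:45, 16:30–16:45.
Ines ∩ Ximena: 11:45–12:15, 14:00–14:15, 14:30–15:15.
Ines ∩ Ximena ∩ Isla: 11:45–12:15, 14:45–15:15.
Ines ∩ Ximena ∩ Isla ∩ Yusuf: 14:45–15:15.
Single common window of 30 minutes.

30 minutes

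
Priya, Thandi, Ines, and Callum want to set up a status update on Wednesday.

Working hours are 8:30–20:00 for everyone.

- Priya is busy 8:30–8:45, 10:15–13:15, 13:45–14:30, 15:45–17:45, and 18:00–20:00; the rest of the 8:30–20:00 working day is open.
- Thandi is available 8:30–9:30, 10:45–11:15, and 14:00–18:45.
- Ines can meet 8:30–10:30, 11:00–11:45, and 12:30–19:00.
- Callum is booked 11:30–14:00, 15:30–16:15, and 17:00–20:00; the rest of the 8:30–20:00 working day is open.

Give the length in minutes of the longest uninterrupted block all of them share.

Priya free within 08:30–20:00: 08:45–10:15, 13:15–13:45, 14:30–15:45, 17:45–18:00.
Callum free within 08:30–20:00: 08:30–11:30, 14:00–15:30, 16:15–17:00.
Priya ∩ Thandi: 08:45–09:30, 14:30–15:45, 17:45–18:00.
Priya ∩ Thandi ∩ Ines: 08:45–09:30, 14:30–15:45, 17:45–18:00.
Priya ∩ Thandi ∩ Ines ∩ Callum: 08:45–09:30, 14:30–15:30.
Common window lengths: 45, 60 min; longest is 60.

60 minutes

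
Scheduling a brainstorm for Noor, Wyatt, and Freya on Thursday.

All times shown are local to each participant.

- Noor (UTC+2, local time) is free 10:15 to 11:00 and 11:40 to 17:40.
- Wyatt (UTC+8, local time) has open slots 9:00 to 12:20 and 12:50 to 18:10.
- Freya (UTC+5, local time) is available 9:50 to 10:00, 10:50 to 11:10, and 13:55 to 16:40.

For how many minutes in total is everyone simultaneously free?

35 minutes

Noor → UTC: 08:15–09:00, 09:40–15:40.
Wyatt → UTC: 01:00–04:20, 04:50–10:10.
Freya → UTC: 04:50–05:00, 05:50–06:10, 08:55–11:40.
Noor ∩ Wyatt: 08:15–09:00, 09:40–10:10.
Noor ∩ Wyatt ∩ Freya: 08:55–09:00, 09:40–10:10.
Total common minutes: 5 + 30 = 35.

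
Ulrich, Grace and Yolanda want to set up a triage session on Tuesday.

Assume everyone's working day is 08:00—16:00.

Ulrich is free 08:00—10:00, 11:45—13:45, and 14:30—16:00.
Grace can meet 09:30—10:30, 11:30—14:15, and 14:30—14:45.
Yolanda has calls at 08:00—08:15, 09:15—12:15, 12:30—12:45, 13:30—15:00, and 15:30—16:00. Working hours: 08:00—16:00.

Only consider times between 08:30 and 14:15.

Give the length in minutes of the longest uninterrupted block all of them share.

45 minutes

Yolanda free within 08:00–16:00: 08:15–09:15, 12:15–12:30, 12:45–13:30, 15:00–15:30.
Ulrich ∩ Grace: 09:30–10:00, 11:45–13:45, 14:30–14:45.
Ulrich ∩ Grace ∩ Yolanda: 12:15–12:30, 12:45–13:30.
Restricted to 08:30–14:15: 12:15–12:30, 12:45–13:30.
Common window lengths: 15, 45 min; longest is 45.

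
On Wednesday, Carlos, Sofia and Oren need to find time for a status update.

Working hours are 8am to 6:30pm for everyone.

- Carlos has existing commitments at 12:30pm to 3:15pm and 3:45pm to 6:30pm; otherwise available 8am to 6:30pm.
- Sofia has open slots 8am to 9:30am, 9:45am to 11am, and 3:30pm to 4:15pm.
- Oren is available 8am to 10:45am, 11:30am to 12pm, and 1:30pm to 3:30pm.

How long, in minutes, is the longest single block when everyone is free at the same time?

90 minutes

Carlos free within 08:00–18:30: 08:00–12:30, 15:15–15:45.
Carlos ∩ Sofia: 08:00–09:30, 09:45–11:00, 15:30–15:45.
Carlos ∩ Sofia ∩ Oren: 08:00–09:30, 09:45–10:45.
Common window lengths: 90, 60 min; longest is 90.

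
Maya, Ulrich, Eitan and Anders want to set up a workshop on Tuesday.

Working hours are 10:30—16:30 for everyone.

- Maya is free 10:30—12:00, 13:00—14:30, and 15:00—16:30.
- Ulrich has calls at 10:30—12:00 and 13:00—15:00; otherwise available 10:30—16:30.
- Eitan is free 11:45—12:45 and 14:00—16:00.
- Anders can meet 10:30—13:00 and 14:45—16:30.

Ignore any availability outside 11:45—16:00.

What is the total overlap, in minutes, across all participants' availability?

60 minutes

Ulrich free within 10:30–16:30: 12:00–13:00, 15:00–16:30.
Maya ∩ Ulrich: 15:00–16:30.
Maya ∩ Ulrich ∩ Eitan: 15:00–16:00.
Maya ∩ Ulrich ∩ Eitan ∩ Anders: 15:00–16:00.
Restricted to 11:45–16:00: 15:00–16:00.
Total common minutes: 60.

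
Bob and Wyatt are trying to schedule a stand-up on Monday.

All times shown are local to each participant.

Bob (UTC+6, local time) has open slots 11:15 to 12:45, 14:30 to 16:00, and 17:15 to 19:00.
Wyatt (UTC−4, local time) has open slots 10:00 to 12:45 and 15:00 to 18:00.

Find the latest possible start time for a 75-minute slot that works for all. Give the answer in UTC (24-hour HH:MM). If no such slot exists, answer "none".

Bob → UTC: 05:15–06:45, 08:30–10:00, 11:15–13:00.
Wyatt → UTC: 14:00–16:45, 19:00–22:00.
Bob ∩ Wyatt: (none).
Windows ≥ 75 min: (none).

none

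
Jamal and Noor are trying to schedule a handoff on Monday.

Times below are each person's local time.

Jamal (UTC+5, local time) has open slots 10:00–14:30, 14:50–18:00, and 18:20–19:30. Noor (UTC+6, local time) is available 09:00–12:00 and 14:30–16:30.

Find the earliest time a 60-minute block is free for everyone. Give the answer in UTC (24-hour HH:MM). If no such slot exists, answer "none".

Jamal → UTC: 05:00–09:30, 09:50–13:00, 13:20–14:30.
Noor → UTC: 03:00–06:00, 08:30–10:30.
Jamal ∩ Noor: 05:00–06:00, 08:30–09:30, 09:50–10:30.
Windows ≥ 60 min: 05:00–06:00, 08:30–09:30.
Earliest such window starts at 05:00.

05:00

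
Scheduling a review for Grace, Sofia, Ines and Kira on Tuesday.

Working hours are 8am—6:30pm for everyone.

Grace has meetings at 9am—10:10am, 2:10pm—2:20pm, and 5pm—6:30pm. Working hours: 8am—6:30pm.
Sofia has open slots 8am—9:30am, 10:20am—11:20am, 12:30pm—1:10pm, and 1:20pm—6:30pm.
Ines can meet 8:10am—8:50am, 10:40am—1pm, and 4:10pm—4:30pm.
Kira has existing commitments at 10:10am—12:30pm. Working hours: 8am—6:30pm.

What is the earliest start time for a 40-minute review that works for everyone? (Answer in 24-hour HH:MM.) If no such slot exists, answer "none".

Grace free within 08:00–18:30: 08:00–09:00, 10:10–14:10, 14:20–17:00.
Kira free within 08:00–18:30: 08:00–10:10, 12:30–18:30.
Grace ∩ Sofia: 08:00–09:00, 10:20–11:20, 12:30–13:10, 13:20–14:10, 14:20–17:00.
Grace ∩ Sofia ∩ Ines: 08:10–08:50, 10:40–11:20, 12:30–13:00, 16:10–16:30.
Grace ∩ Sofia ∩ Ines ∩ Kira: 08:10–08:50, 12:30–13:00, 16:10–16:30.
Windows ≥ 40 min: 08:10–08:50.
Earliest such window starts at 08:10.

08:10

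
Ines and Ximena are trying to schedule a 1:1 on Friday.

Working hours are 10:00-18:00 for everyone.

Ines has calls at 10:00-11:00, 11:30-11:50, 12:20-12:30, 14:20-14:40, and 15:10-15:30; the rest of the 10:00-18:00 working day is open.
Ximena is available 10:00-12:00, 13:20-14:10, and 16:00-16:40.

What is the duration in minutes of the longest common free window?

50 minutes

Ines free within 10:00–18:00: 11:00–11:30, 11:50–12:20, 12:30–14:20, 14:40–15:10, 15:30–18:00.
Ines ∩ Ximena: 11:00–11:30, 11:50–12:00, 13:20–14:10, 16:00–16:40.
Common window lengths: 30, 10, 50, 40 min; longest is 50.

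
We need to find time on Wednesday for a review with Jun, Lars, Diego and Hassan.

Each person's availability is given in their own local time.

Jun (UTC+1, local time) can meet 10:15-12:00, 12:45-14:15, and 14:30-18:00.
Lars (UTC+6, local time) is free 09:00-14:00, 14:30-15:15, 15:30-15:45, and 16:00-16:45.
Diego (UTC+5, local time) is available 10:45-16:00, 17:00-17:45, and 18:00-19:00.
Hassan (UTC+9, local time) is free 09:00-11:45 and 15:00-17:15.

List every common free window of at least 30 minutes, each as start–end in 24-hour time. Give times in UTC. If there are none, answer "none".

none

Jun → UTC: 09:15–11:00, 11:45–13:15, 13:30–17:00.
Lars → UTC: 03:00–08:00, 08:30–09:15, 09:30–09:45, 10:00–10:45.
Diego → UTC: 05:45–11:00, 12:00–12:45, 13:00–14:00.
Hassan → UTC: 00:00–02:45, 06:00–08:15.
Jun ∩ Lars: 09:30–09:45, 10:00–10:45.
Jun ∩ Lars ∩ Diego: 09:30–09:45, 10:00–10:45.
Jun ∩ Lars ∩ Diego ∩ Hassan: (none).
Windows ≥ 30 min: (none).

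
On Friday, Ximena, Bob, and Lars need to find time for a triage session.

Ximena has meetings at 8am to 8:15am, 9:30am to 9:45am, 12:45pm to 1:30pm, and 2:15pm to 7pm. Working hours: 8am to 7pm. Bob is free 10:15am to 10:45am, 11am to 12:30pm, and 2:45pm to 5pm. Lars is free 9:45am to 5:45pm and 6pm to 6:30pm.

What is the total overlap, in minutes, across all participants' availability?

120 minutes

Ximena free within 08:00–19:00: 08:15–09:30, 09:45–12:45, 13:30–14:15.
Ximena ∩ Bob: 10:15–10:45, 11:00–12:30.
Ximena ∩ Bob ∩ Lars: 10:15–10:45, 11:00–12:30.
Total common minutes: 30 + 90 = 120.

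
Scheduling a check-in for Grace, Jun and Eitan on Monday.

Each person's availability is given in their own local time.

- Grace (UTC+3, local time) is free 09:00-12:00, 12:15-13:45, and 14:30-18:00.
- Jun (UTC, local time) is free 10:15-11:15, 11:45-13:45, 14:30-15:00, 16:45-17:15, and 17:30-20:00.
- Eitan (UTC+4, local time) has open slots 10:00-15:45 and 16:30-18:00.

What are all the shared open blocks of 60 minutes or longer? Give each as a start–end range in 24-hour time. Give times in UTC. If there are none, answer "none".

Grace → UTC: 06:00–09:00, 09:15–10:45, 11:30–15:00.
Jun → UTC: 10:15–11:15, 11:45–13:45, 14:30–15:00, 16:45–17:15, 17:30–20:00.
Eitan → UTC: 06:00–11:45, 12:30–14:00.
Grace ∩ Jun: 10:15–10:45, 11:45–13:45, 14:30–15:00.
Grace ∩ Jun ∩ Eitan: 10:15–10:45, 12:30–13:45.
Windows ≥ 60 min: 12:30–13:45.

12:30–13:45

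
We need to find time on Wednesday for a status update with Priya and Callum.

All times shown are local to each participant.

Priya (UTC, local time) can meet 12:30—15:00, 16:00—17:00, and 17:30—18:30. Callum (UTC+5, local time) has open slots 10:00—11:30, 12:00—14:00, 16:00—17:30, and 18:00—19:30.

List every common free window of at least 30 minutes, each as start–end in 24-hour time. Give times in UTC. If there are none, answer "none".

Priya → UTC: 12:30–15:00, 16:00–17:00, 17:30–18:30.
Callum → UTC: 05:00–06:30, 07:00–09:00, 11:00–12:30, 13:00–14:30.
Priya ∩ Callum: 13:00–14:30.
Windows ≥ 30 min: 13:00–14:30.

13:00–14:30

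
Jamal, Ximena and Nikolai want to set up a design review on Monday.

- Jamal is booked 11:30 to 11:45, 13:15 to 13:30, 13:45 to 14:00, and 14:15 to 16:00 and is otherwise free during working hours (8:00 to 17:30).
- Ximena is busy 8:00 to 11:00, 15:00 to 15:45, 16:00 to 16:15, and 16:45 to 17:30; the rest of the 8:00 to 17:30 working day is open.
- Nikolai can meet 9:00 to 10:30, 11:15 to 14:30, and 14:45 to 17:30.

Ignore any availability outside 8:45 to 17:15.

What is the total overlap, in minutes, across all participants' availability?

165 minutes

Jamal free within 08:00–17:30: 08:00–11:30, 11:45–13:15, 13:30–13:45, 14:00–14:15, 16:00–17:30.
Ximena free within 08:00–17:30: 11:00–15:00, 15:45–16:00, 16:15–16:45.
Jamal ∩ Ximena: 11:00–11:30, 11:45–13:15, 13:30–13:45, 14:00–14:15, 16:15–16:45.
Jamal ∩ Ximena ∩ Nikolai: 11:15–11:30, 11:45–13:15, 13:30–13:45, 14:00–14:15, 16:15–16:45.
Restricted to 08:45–17:15: 11:15–11:30, 11:45–13:15, 13:30–13:45, 14:00–14:15, 16:15–16:45.
Total common minutes: 15 + 90 + 15 + 15 + 30 = 165.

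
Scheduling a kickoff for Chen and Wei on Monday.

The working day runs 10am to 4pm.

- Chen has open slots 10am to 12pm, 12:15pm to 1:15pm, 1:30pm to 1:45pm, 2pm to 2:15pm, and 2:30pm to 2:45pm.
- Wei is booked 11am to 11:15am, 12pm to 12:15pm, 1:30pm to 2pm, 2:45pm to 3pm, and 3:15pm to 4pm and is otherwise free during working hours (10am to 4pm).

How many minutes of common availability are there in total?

Wei free within 10:00–16:00: 10:00–11:00, 11:15–12:00, 12:15–13:30, 14:00–14:45, 15:00–15:15.
Chen ∩ Wei: 10:00–11:00, 11:15–12:00, 12:15–13:15, 14:00–14:15, 14:30–14:45.
Total common minutes: 60 + 45 + 60 + 15 + 15 = 195.

195 minutes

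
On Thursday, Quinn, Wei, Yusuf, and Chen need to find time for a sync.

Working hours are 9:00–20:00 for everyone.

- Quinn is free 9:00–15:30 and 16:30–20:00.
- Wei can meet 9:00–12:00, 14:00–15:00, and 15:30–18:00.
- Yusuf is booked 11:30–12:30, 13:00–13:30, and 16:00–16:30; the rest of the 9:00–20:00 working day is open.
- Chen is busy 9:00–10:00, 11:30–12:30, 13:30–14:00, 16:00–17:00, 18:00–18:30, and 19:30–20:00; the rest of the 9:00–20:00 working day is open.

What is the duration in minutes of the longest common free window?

Yusuf free within 09:00–20:00: 09:00–11:30, 12:30–13:00, 13:30–16:00, 16:30–20:00.
Chen free within 09:00–20:00: 10:00–11:30, 12:30–13:30, 14:00–16:00, 17:00–18:00, 18:30–19:30.
Quinn ∩ Wei: 09:00–12:00, 14:00–15:00, 16:30–18:00.
Quinn ∩ Wei ∩ Yusuf: 09:00–11:30, 14:00–15:00, 16:30–18:00.
Quinn ∩ Wei ∩ Yusuf ∩ Chen: 10:00–11:30, 14:00–15:00, 17:00–18:00.
Common window lengths: 90, 60, 60 min; longest is 90.

90 minutes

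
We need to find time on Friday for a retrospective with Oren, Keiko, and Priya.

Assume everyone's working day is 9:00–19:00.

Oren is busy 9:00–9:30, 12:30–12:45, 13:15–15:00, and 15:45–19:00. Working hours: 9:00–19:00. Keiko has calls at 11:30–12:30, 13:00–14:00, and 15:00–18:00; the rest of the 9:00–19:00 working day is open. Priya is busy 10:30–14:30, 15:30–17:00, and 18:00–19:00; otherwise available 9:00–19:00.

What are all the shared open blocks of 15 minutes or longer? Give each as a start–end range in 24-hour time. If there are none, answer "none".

09:30–10:30

Oren free within 09:00–19:00: 09:30–12:30, 12:45–13:15, 15:00–15:45.
Keiko free within 09:00–19:00: 09:00–11:30, 12:30–13:00, 14:00–15:00, 18:00–19:00.
Priya free within 09:00–19:00: 09:00–10:30, 14:30–15:30, 17:00–18:00.
Oren ∩ Keiko: 09:30–11:30, 12:45–13:00.
Oren ∩ Keiko ∩ Priya: 09:30–10:30.
Windows ≥ 15 min: 09:30–10:30.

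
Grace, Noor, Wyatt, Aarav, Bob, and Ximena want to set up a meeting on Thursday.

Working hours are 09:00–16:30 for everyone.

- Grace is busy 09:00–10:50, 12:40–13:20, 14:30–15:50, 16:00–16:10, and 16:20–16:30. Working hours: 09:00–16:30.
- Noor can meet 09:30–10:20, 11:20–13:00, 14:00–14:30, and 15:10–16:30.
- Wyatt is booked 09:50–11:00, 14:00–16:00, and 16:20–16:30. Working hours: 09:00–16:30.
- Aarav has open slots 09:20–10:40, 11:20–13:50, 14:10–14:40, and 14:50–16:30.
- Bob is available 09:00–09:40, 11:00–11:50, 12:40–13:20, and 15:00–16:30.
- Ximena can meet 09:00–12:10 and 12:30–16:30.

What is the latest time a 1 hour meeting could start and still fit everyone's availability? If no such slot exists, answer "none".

Grace free within 09:00–16:30: 10:50–12:40, 13:20–14:30, 15:50–16:00, 16:10–16:20.
Wyatt free within 09:00–16:30: 09:00–09:50, 11:00–14:00, 16:00–16:20.
Grace ∩ Noor: 11:20–12:40, 14:00–14:30, 15:50–16:00, 16:10–16:20.
Grace ∩ Noor ∩ Wyatt: 11:20–12:40, 16:10–16:20.
Grace ∩ Noor ∩ Wyatt ∩ Aarav: 11:20–12:40, 16:10–16:20.
Grace ∩ Noor ∩ Wyatt ∩ Aarav ∩ Bob: 11:20–11:50, 16:10–16:20.
Grace ∩ Noor ∩ Wyatt ∩ Aarav ∩ Bob ∩ Ximena: 11:20–11:50, 16:10–16:20.
Windows ≥ 60 min: (none).

none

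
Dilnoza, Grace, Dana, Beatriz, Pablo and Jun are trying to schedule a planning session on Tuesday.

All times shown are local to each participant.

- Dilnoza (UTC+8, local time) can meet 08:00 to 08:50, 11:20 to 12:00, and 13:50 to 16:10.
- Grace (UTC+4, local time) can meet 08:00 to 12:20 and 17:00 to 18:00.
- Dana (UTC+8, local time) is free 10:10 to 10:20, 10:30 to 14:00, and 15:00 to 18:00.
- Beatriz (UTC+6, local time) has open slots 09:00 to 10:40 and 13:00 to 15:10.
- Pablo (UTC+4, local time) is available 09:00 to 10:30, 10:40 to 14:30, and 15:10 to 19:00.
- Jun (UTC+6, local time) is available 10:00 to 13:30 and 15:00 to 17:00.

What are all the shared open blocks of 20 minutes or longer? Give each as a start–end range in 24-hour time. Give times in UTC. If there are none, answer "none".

07:00–07:30

Dilnoza → UTC: 00:00–00:50, 03:20–04:00, 05:50–08:10.
Grace → UTC: 04:00–08:20, 13:00–14:00.
Dana → UTC: 02:10–02:20, 02:30–06:00, 07:00–10:00.
Beatriz → UTC: 03:00–04:40, 07:00–09:10.
Pablo → UTC: 05:00–06:30, 06:40–10:30, 11:10–15:00.
Jun → UTC: 04:00–07:30, 09:00–11:00.
Dilnoza ∩ Grace: 05:50–08:10.
Dilnoza ∩ Grace ∩ Dana: 05:50–06:00, 07:00–08:10.
Dilnoza ∩ Grace ∩ Dana ∩ Beatriz: 07:00–08:10.
Dilnoza ∩ Grace ∩ Dana ∩ Beatriz ∩ Pablo: 07:00–08:10.
Dilnoza ∩ Grace ∩ Dana ∩ Beatriz ∩ Pablo ∩ Jun: 07:00–07:30.
Windows ≥ 20 min: 07:00–07:30.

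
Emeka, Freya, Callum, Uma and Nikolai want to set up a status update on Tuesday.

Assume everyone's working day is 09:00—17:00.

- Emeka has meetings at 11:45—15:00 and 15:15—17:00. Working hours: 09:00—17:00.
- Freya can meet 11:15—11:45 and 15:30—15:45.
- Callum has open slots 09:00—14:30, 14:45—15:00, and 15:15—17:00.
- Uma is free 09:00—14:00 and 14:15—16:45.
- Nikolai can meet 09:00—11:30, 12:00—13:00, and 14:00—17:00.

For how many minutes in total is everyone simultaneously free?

Emeka free within 09:00–17:00: 09:00–11:45, 15:00–15:15.
Emeka ∩ Freya: 11:15–11:45.
Emeka ∩ Freya ∩ Callum: 11:15–11:45.
Emeka ∩ Freya ∩ Callum ∩ Uma: 11:15–11:45.
Emeka ∩ Freya ∩ Callum ∩ Uma ∩ Nikolai: 11:15–11:30.
Total common minutes: 15.

15 minutes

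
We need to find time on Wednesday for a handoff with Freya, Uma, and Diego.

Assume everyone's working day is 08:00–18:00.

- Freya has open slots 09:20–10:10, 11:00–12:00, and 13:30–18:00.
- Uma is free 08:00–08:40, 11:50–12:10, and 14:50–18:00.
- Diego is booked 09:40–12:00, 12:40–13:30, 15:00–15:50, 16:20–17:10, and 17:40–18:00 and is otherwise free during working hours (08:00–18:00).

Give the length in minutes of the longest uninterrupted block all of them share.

30 minutes

Diego free within 08:00–18:00: 08:00–09:40, 12:00–12:40, 13:30–15:00, 15:50–16:20, 17:10–17:40.
Freya ∩ Uma: 11:50–12:00, 14:50–18:00.
Freya ∩ Uma ∩ Diego: 14:50–15:00, 15:50–16:20, 17:10–17:40.
Common window lengths: 10, 30, 30 min; longest is 30.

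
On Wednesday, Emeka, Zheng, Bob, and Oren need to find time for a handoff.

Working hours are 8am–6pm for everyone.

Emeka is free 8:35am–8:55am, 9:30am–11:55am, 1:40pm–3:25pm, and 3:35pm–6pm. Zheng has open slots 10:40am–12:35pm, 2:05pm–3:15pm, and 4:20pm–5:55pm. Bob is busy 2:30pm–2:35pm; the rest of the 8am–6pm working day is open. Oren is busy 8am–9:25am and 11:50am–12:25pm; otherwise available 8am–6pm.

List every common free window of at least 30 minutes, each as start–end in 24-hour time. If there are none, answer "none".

Bob free within 08:00–18:00: 08:00–14:30, 14:35–18:00.
Oren free within 08:00–18:00: 09:25–11:50, 12:25–18:00.
Emeka ∩ Zheng: 10:40–11:55, 14:05–15:15, 16:20–17:55.
Emeka ∩ Zheng ∩ Bob: 10:40–11:55, 14:05–14:30, 14:35–15:15, 16:20–17:55.
Emeka ∩ Zheng ∩ Bob ∩ Oren: 10:40–11:50, 14:05–14:30, 14:35–15:15, 16:20–17:55.
Windows ≥ 30 min: 10:40–11:50, 14:35–15:15, 16:20–17:55.

10:40–11:50, 14:35–15:15, 16:20–17:55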